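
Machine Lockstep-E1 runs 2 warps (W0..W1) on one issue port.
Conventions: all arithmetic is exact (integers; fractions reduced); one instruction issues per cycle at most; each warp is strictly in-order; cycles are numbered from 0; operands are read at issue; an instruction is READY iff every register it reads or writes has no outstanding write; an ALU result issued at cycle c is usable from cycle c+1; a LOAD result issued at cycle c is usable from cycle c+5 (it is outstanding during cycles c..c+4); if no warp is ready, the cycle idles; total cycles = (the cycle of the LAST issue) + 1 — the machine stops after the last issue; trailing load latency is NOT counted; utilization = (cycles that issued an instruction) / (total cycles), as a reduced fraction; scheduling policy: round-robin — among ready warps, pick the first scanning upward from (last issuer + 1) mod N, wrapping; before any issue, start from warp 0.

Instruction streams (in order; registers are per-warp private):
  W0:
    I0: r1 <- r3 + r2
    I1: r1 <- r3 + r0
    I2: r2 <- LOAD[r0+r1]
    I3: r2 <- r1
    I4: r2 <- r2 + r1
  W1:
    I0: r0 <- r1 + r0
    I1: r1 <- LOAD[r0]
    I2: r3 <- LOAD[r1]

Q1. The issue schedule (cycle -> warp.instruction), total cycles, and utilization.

cycle 0: W0.I0
cycle 1: W1.I0
cycle 2: W0.I1
cycle 3: W1.I1
cycle 4: W0.I2
cycle 5: idle
cycle 6: idle
cycle 7: idle
cycle 8: W1.I2
cycle 9: W0.I3
cycle 10: W0.I4

Answer: 11 cycles, utilization 8/11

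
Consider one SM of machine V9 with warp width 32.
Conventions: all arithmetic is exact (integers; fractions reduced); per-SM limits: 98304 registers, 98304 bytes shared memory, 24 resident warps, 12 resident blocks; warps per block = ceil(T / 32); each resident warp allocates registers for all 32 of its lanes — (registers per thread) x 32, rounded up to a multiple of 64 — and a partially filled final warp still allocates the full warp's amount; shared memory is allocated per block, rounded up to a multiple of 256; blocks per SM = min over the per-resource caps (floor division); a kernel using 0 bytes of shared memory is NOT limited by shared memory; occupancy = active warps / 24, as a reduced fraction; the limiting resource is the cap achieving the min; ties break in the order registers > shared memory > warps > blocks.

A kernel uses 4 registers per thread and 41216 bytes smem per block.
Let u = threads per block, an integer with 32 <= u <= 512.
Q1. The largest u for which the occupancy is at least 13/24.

Answer: u = 512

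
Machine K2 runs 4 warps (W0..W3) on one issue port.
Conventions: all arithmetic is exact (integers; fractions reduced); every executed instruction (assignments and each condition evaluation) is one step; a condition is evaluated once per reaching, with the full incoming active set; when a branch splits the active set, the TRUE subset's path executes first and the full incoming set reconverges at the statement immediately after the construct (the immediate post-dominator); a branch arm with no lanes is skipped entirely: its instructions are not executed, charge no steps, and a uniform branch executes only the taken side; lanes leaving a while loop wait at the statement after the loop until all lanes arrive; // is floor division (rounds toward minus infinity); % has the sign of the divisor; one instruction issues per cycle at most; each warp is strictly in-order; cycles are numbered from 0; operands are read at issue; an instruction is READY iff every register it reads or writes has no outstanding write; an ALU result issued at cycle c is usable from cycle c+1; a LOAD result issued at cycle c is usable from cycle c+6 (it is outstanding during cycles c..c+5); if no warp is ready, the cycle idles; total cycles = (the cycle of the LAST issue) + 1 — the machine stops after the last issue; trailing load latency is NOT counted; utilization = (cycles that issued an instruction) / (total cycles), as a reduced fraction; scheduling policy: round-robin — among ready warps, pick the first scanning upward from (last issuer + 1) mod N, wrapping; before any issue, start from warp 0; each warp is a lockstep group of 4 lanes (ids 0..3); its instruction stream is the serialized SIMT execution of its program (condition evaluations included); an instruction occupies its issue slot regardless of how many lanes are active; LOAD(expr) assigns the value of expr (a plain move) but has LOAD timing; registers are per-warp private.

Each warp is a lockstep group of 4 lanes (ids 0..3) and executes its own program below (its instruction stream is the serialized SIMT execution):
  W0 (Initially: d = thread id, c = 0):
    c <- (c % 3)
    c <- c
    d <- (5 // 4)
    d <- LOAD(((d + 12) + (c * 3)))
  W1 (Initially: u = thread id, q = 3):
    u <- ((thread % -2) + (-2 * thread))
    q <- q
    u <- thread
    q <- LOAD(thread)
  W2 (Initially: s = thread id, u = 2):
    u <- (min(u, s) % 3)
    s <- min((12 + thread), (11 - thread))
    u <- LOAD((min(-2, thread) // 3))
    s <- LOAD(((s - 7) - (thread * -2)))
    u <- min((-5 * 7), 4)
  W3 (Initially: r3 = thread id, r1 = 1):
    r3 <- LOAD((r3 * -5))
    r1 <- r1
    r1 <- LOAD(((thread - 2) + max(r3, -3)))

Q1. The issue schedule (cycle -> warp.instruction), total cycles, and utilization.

cycle 0: W0.I0
cycle 1: W1.I0
cycle 2: W2.I0
cycle 3: W3.I0
cycle 4: W0.I1
cycle 5: W1.I1
cycle 6: W2.I1
cycle 7: W3.I1
cycle 8: W0.I2
cycle 9: W1.I2
cycle 10: W2.I2
cycle 11: W3.I2
cycle 12: W0.I3
cycle 13: W1.I3
cycle 14: W2.I3
cycle 15: idle
cycle 16: W2.I4

Answer: 17 cycles, utilization 16/17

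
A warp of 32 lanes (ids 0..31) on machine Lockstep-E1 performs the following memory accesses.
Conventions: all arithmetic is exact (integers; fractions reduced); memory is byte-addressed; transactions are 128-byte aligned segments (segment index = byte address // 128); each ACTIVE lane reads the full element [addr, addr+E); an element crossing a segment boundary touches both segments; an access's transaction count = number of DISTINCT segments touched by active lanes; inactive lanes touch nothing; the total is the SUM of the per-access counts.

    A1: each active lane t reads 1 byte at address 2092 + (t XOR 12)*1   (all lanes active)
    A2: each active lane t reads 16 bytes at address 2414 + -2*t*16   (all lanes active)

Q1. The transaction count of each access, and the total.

A1: 1 transaction
A2: 8 transactions

Answer: 1,8; total 9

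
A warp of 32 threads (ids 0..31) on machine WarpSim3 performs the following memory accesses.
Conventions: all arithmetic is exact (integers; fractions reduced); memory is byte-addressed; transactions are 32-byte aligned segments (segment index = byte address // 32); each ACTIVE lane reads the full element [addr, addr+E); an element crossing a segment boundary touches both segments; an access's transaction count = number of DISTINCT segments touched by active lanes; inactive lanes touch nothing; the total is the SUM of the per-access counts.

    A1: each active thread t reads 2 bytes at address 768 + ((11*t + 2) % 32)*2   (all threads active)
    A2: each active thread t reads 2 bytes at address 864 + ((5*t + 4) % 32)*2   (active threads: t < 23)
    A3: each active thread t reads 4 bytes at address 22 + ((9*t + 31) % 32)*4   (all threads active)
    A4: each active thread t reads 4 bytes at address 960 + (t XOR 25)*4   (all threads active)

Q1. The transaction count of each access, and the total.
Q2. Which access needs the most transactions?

A1: 2 transactions
A2: 2 transactions
A3: 5 transactions
A4: 4 transactions

Answer: 2,2,5,4; total 13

Answer: A3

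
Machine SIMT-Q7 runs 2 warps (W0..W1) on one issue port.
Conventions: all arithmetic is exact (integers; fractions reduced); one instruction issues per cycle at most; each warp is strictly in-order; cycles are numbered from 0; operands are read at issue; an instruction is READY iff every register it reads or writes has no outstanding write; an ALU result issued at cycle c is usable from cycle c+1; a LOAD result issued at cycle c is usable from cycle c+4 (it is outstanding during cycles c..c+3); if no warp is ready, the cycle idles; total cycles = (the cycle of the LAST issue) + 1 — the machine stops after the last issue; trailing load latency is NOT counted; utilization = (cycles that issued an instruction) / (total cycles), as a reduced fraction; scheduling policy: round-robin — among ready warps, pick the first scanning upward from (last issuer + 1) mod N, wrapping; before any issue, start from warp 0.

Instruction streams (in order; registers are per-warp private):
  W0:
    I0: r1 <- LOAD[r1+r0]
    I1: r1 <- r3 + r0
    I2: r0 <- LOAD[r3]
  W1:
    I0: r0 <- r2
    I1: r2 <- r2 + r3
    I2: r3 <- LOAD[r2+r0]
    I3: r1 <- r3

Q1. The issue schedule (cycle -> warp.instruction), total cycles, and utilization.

cycle 0: W0.I0
cycle 1: W1.I0
cycle 2: W1.I1
cycle 3: W1.I2
cycle 4: W0.I1
cycle 5: W0.I2
cycle 6: idle
cycle 7: W1.I3

Answer: 8 cycles, utilization 7/8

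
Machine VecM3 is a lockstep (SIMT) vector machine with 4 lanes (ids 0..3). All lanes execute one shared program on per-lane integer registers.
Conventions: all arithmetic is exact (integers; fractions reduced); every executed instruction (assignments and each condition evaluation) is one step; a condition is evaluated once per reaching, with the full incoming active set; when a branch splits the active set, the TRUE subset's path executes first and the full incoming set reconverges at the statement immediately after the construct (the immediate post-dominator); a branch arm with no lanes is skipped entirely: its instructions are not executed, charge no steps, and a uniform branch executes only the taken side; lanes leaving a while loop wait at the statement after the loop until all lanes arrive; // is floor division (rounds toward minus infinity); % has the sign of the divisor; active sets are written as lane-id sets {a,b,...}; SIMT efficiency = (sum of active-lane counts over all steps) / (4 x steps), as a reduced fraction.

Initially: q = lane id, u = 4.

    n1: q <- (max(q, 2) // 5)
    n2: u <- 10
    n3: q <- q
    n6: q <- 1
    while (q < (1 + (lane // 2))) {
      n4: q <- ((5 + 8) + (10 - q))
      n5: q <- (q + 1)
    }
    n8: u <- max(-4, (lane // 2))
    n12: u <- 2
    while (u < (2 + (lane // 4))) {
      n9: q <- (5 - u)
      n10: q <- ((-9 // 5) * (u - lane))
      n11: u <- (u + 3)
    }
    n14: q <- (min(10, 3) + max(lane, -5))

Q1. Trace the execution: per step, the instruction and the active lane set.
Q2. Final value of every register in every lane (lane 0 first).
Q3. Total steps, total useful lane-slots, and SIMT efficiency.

step 0: q <- (max(q, 2) // 5)        {0,1,2,3}
step 1: u <- 10                      {0,1,2,3}
step 2: q <- q                       {0,1,2,3}
step 3: q <- 1                       {0,1,2,3}
step 4: eval (q < (1 + (lane // 2))) {0,1,2,3}
step 5: q <- ((5 + 8) + (10 - q))    {2,3}
step 6: q <- (q + 1)                 {2,3}
step 7: eval (q < (1 + (lane // 2))) {2,3}
step 8: u <- max(-4, (lane // 2))    {0,1,2,3}
step 9: u <- 2                       {0,1,2,3}
step 10: eval (u < (2 + (lane // 4))) {0,1,2,3}
step 11: q <- (min(10, 3) + max(lane, -5)) {0,1,2,3}

Answer: 12 steps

q: 3,4,5,6
u: 2,2,2,2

steps = 12; useful = 42; efficiency = 42/48 = 7/8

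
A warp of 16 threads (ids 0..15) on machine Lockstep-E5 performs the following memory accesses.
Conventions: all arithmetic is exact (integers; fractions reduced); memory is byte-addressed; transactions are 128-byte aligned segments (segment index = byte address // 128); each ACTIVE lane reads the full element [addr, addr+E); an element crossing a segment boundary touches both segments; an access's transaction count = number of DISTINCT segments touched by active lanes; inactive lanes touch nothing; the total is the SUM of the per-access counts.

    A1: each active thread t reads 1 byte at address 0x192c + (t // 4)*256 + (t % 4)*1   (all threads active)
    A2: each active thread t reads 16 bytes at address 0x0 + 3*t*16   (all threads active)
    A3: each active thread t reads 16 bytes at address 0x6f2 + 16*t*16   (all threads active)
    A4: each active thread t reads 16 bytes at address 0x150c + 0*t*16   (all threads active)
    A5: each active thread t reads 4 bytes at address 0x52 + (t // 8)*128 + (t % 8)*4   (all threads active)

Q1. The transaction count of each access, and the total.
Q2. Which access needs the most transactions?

A1: 4 transactions
A2: 6 transactions
A3: 32 transactions
A4: 1 transaction
A5: 2 transactions

Answer: 4,6,32,1,2; total 45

Answer: A3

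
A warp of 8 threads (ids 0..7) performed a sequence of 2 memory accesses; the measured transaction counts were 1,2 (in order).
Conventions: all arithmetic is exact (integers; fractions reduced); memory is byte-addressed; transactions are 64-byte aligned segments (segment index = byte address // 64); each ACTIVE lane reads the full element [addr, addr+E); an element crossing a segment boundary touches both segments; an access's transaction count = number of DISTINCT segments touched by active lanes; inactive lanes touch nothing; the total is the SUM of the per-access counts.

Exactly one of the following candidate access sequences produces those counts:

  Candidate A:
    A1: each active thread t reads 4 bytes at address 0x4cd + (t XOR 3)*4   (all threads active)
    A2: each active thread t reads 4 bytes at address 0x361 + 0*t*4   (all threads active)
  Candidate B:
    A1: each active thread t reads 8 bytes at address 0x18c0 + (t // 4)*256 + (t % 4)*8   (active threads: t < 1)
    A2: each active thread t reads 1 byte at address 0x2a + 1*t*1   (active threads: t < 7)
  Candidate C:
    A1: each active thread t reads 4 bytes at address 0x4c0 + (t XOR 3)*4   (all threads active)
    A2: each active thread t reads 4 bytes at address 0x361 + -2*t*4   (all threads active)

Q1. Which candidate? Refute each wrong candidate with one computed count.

A: A2 gives 1 transaction, not 2
B: A2 gives 1 transaction, not 2
C: all counts match (1,2)

Answer: C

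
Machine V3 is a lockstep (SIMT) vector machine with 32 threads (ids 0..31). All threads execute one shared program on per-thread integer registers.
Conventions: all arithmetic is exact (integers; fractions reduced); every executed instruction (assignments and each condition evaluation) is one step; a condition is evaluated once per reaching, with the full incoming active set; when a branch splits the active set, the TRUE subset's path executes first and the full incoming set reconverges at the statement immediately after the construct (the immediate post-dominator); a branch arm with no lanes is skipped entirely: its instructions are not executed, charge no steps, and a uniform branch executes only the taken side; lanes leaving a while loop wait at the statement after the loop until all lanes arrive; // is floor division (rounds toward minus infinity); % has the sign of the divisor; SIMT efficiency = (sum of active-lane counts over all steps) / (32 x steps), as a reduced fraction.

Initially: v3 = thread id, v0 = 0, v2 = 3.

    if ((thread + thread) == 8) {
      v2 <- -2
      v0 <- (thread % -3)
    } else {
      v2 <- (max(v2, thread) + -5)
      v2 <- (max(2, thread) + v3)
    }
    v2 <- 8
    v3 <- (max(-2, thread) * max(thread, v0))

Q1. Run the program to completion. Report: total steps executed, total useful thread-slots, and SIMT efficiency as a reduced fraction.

Answer: 7 steps, 160 useful, 5/7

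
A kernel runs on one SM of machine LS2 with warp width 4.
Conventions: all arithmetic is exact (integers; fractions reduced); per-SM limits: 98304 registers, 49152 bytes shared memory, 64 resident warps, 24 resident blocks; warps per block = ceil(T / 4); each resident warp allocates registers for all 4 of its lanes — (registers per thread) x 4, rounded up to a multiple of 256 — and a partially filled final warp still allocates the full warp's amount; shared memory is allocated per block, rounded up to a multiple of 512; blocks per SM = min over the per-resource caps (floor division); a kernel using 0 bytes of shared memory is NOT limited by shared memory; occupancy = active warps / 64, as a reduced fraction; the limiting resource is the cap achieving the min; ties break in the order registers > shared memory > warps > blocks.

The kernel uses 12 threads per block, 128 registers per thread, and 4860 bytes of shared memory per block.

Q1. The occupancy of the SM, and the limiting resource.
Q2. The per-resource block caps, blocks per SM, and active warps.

Answer: occupancy 27/64, limited by shared memory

registers: 64 blocks
shared memory: 9 blocks
warps: 21 blocks
blocks: 24 blocks

Answer: 9 blocks, 27 active warps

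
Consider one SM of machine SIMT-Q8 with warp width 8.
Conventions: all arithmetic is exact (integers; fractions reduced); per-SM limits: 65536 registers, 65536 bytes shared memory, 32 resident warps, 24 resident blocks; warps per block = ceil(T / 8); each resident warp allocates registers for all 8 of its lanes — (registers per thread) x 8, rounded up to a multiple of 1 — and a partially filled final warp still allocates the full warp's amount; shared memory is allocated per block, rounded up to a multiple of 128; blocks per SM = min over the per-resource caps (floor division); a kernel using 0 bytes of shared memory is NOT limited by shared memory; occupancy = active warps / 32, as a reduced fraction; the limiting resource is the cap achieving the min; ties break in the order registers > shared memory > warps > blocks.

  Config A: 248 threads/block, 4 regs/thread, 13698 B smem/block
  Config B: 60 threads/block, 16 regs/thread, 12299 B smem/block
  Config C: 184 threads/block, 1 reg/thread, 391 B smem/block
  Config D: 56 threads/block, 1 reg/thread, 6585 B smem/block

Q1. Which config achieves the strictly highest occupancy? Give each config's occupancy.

occupancies: A 31/32, B 1, C 23/32, D 7/8

Answer: B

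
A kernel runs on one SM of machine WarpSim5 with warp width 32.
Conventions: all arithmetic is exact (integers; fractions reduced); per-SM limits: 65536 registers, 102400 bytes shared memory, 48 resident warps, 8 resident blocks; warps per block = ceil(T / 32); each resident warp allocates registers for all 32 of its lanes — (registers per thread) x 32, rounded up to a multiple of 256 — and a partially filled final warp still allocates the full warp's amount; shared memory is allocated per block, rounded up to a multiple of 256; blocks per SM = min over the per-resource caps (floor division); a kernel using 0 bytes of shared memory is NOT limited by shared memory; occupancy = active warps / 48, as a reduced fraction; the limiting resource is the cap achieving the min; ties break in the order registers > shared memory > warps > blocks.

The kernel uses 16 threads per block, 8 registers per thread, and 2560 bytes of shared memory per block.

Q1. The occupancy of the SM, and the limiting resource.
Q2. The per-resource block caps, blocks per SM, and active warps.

Answer: occupancy 1/6, limited by blocks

registers: 256 blocks
shared memory: 40 blocks
warps: 48 blocks
blocks: 8 blocks

Answer: 8 blocks, 8 active warps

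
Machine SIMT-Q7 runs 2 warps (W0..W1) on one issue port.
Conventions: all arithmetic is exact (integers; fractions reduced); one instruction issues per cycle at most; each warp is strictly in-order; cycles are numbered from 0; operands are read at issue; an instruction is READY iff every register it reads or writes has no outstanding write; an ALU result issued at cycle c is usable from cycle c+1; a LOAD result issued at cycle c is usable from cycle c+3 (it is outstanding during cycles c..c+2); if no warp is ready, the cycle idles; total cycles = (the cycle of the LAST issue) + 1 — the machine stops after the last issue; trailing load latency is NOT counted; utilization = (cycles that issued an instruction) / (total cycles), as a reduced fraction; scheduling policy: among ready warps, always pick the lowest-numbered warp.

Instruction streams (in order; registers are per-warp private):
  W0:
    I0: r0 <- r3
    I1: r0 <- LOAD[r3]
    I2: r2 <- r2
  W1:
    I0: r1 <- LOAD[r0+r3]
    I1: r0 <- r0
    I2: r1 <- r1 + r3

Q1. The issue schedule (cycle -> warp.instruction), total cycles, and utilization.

cycle 0: W0.I0
cycle 1: W0.I1
cycle 2: W0.I2
cycle 3: W1.I0
cycle 4: W1.I1
cycle 5: idle
cycle 6: W1.I2

Answer: 7 cycles, utilization 6/7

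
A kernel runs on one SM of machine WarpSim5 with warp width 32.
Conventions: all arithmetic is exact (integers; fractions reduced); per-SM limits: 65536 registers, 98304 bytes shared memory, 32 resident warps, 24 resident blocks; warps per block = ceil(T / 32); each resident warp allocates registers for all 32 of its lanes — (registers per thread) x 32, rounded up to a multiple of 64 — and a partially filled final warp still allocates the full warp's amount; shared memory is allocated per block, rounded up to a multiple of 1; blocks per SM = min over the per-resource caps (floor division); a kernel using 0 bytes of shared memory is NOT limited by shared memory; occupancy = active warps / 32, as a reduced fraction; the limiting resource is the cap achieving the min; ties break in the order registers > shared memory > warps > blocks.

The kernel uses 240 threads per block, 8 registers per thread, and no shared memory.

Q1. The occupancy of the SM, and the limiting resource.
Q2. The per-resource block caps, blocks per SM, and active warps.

Answer: occupancy 1, limited by warps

registers: 32 blocks
shared memory: no limit (kernel uses none)
warps: 4 blocks
blocks: 24 blocks

Answer: 4 blocks, 32 active warps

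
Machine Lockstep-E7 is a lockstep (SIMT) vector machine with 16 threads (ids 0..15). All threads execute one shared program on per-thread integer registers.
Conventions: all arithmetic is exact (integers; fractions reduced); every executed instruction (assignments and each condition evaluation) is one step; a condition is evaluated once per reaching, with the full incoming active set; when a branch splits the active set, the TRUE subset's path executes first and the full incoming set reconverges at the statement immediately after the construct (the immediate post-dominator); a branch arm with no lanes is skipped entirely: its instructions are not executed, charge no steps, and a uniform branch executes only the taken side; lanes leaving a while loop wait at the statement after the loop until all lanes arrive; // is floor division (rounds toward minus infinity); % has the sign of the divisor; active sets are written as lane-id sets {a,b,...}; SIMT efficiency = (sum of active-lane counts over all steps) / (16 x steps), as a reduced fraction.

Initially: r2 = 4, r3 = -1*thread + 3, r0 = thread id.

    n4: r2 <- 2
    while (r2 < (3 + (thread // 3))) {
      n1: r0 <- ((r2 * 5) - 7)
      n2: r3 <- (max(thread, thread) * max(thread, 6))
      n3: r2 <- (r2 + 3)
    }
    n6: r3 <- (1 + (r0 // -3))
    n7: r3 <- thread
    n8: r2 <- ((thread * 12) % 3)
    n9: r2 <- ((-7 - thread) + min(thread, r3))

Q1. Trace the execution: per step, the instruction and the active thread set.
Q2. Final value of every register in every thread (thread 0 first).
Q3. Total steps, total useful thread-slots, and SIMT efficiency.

step 0: r2 <- 2                      {0,1,2,3,4,5,6,7,8,9,10,11,12,13,14,15}
step 1: eval (r2 < (3 + (thread // 3))) {0,1,2,3,4,5,6,7,8,9,10,11,12,13,14,15}
step 2: r0 <- ((r2 * 5) - 7)         {0,1,2,3,4,5,6,7,8,9,10,11,12,13,14,15}
step 3: r3 <- (max(thread, thread) * max(thread, 6)) {0,1,2,3,4,5,6,7,8,9,10,11,12,13,14,15}
step 4: r2 <- (r2 + 3)               {0,1,2,3,4,5,6,7,8,9,10,11,12,13,14,15}
step 5: eval (r2 < (3 + (thread // 3))) {0,1,2,3,4,5,6,7,8,9,10,11,12,13,14,15}
step 6: r0 <- ((r2 * 5) - 7)         {9,10,11,12,13,14,15}
step 7: r3 <- (max(thread, thread) * max(thread, 6)) {9,10,11,12,13,14,15}
step 8: r2 <- (r2 + 3)               {9,10,11,12,13,14,15}
step 9: eval (r2 < (3 + (thread // 3))) {9,10,11,12,13,14,15}
step 10: r3 <- (1 + (r0 // -3))       {0,1,2,3,4,5,6,7,8,9,10,11,12,13,14,15}
step 11: r3 <- thread                 {0,1,2,3,4,5,6,7,8,9,10,11,12,13,14,15}
step 12: r2 <- ((thread * 12) % 3)    {0,1,2,3,4,5,6,7,8,9,10,11,12,13,14,15}
step 13: r2 <- ((-7 - thread) + min(thread, r3)) {0,1,2,3,4,5,6,7,8,9,10,11,12,13,14,15}

Answer: 14 steps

r2: -7,-7,-7,-7,-7,-7,-7,-7,-7,-7,-7,-7,-7,-7,-7,-7
r3: 0,1,2,3,4,5,6,7,8,9,10,11,12,13,14,15
r0: 3,3,3,3,3,3,3,3,3,18,18,18,18,18,18,18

steps = 14; useful = 188; efficiency = 188/224 = 47/56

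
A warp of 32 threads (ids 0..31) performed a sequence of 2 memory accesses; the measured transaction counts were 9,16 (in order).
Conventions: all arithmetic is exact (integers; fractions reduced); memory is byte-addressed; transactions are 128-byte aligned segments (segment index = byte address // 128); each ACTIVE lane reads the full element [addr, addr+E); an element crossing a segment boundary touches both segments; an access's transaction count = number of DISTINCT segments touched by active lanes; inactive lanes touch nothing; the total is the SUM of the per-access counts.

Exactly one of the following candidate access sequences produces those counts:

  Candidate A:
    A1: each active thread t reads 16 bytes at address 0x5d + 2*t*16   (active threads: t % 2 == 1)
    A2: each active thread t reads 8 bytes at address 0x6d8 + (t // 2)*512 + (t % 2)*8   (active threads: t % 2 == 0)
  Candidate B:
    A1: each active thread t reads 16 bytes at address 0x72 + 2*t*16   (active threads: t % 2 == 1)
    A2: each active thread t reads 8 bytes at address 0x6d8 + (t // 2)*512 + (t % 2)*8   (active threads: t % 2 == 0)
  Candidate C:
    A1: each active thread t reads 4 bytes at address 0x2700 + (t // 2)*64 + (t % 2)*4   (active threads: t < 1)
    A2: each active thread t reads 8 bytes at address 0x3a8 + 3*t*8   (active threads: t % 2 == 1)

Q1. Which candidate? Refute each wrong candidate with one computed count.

B: A1 gives 8 transactions, not 9
C: A1 gives 1 transaction, not 9
A: all counts match (9,16)

Answer: A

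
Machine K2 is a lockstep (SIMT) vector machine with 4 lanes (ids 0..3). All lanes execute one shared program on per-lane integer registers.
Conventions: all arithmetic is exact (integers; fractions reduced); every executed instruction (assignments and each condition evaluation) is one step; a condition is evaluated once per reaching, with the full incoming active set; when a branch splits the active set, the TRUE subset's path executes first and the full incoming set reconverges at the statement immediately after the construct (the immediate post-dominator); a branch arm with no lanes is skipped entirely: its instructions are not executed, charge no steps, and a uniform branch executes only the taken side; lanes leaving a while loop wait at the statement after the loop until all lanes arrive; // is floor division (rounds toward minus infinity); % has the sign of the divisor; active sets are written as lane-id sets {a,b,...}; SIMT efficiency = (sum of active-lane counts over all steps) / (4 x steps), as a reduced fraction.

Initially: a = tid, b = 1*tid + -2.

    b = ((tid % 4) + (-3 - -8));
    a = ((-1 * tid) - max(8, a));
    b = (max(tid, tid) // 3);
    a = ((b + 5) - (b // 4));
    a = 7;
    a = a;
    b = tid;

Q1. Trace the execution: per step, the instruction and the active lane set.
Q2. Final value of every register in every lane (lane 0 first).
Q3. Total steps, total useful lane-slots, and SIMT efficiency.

step 0: b <- ((tid % 4) + (-3 - -8)) {0,1,2,3}
step 1: a <- ((-1 * tid) - max(8, a)) {0,1,2,3}
step 2: b <- (max(tid, tid) // 3)    {0,1,2,3}
step 3: a <- ((b + 5) - (b // 4))    {0,1,2,3}
step 4: a <- 7                       {0,1,2,3}
step 5: a <- a                       {0,1,2,3}
step 6: b <- tid                     {0,1,2,3}

Answer: 7 steps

a: 7,7,7,7
b: 0,1,2,3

steps = 7; useful = 28; efficiency = 28/28 = 1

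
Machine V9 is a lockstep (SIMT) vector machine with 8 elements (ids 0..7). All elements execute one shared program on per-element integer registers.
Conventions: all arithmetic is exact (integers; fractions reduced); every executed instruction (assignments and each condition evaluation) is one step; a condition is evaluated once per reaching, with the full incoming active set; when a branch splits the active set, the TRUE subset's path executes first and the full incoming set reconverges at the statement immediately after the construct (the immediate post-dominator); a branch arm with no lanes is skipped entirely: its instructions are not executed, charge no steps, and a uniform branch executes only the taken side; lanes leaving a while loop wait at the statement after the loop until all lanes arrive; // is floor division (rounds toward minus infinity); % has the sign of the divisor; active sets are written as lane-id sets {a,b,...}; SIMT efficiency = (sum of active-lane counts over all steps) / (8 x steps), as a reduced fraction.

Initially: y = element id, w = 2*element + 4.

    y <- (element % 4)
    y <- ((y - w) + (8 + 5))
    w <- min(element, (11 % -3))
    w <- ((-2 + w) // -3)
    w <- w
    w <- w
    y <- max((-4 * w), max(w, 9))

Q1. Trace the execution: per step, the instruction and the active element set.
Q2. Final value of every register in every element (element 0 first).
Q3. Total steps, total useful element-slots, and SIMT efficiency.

step 0: y <- (element % 4)           {0,1,2,3,4,5,6,7}
step 1: y <- ((y - w) + (8 + 5))     {0,1,2,3,4,5,6,7}
step 2: w <- min(element, (11 % -3)) {0,1,2,3,4,5,6,7}
step 3: w <- ((-2 + w) // -3)        {0,1,2,3,4,5,6,7}
step 4: w <- w                       {0,1,2,3,4,5,6,7}
step 5: w <- w                       {0,1,2,3,4,5,6,7}
step 6: y <- max((-4 * w), max(w, 9)) {0,1,2,3,4,5,6,7}

Answer: 7 steps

y: 9,9,9,9,9,9,9,9
w: 1,1,1,1,1,1,1,1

steps = 7; useful = 56; efficiency = 56/56 = 1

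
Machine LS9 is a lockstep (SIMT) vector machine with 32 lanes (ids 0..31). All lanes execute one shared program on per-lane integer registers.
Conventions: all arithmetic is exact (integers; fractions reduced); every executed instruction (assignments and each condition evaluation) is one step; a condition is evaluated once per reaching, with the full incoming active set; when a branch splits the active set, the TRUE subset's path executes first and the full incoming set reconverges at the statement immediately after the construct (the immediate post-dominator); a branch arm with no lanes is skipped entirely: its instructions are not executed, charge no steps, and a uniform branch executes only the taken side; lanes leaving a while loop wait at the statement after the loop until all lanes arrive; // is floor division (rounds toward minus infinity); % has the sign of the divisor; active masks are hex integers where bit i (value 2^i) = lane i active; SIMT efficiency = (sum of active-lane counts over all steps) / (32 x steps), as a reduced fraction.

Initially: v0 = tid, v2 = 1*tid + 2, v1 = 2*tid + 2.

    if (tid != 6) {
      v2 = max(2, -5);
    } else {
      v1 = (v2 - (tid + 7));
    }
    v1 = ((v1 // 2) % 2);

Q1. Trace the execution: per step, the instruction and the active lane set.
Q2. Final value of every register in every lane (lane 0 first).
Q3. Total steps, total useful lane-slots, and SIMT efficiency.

step 0: eval (tid != 6)              0xffffffff
step 1: v2 <- max(2, -5)             0xffffffbf
step 2: v1 <- (v2 - (tid + 7))       0x00000040
step 3: v1 <- ((v1 // 2) % 2)        0xffffffff

Answer: 4 steps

v0: 0,1,2,3,4,5,6,7,8,9,10,11,12,13,14,15,16,17,18,19,20,21,22,23,24,25,26,27,28,29,30,31
v2: 2,2,2,2,2,2,8,2,2,2,2,2,2,2,2,2,2,2,2,2,2,2,2,2,2,2,2,2,2,2,2,2
v1: 1,0,1,0,1,0,1,0,1,0,1,0,1,0,1,0,1,0,1,0,1,0,1,0,1,0,1,0,1,0,1,0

steps = 4; useful = 96; efficiency = 96/128 = 3/4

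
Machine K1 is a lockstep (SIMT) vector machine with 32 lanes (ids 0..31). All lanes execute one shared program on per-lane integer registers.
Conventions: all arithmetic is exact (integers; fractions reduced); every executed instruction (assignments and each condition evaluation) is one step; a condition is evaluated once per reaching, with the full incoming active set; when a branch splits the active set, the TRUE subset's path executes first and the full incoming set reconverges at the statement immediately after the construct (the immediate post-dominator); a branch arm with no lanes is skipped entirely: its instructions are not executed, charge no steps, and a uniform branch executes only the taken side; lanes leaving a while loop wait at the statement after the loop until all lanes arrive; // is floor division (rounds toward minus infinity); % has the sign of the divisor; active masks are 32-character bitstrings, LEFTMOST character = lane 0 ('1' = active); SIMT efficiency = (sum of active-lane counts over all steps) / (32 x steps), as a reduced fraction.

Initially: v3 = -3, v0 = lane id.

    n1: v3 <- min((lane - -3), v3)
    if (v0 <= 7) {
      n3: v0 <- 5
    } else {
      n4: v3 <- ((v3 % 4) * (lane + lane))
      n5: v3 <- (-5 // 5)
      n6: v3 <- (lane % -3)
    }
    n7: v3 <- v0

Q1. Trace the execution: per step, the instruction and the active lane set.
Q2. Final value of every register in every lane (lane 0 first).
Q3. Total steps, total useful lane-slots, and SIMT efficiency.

step 0: v3 <- min((lane - -3), v3)   11111111111111111111111111111111
step 1: eval (v0 <= 7)               11111111111111111111111111111111
step 2: v0 <- 5                      11111111000000000000000000000000
step 3: v3 <- ((v3 % 4) * (lane + lane)) 00000000111111111111111111111111
step 4: v3 <- (-5 // 5)              00000000111111111111111111111111
step 5: v3 <- (lane % -3)            00000000111111111111111111111111
step 6: v3 <- v0                     11111111111111111111111111111111

Answer: 7 steps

v3: 5,5,5,5,5,5,5,5,8,9,10,11,12,13,14,15,16,17,18,19,20,21,22,23,24,25,26,27,28,29,30,31
v0: 5,5,5,5,5,5,5,5,8,9,10,11,12,13,14,15,16,17,18,19,20,21,22,23,24,25,26,27,28,29,30,31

steps = 7; useful = 176; efficiency = 176/224 = 11/14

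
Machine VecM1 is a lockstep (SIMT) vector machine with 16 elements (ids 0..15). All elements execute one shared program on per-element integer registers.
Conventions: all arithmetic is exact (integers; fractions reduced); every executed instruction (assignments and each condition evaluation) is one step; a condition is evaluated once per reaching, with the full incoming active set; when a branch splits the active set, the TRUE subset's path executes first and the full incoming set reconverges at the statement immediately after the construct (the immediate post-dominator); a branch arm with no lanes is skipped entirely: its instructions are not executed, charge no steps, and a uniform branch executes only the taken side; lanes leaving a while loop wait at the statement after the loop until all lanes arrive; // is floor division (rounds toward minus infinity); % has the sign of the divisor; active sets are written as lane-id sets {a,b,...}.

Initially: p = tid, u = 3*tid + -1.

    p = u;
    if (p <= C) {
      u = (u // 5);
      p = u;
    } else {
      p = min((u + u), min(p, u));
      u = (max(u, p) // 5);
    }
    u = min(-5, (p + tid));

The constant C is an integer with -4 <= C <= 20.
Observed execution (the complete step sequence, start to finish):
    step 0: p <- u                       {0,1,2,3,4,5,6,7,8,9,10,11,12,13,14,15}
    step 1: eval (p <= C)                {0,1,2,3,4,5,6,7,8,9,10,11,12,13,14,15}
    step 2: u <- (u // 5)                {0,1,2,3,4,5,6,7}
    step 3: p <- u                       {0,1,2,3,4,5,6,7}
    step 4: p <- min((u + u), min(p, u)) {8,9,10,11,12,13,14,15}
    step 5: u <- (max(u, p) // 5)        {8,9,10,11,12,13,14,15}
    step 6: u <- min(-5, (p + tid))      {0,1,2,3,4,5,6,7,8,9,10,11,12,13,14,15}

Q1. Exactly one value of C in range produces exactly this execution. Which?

Answer: C = 20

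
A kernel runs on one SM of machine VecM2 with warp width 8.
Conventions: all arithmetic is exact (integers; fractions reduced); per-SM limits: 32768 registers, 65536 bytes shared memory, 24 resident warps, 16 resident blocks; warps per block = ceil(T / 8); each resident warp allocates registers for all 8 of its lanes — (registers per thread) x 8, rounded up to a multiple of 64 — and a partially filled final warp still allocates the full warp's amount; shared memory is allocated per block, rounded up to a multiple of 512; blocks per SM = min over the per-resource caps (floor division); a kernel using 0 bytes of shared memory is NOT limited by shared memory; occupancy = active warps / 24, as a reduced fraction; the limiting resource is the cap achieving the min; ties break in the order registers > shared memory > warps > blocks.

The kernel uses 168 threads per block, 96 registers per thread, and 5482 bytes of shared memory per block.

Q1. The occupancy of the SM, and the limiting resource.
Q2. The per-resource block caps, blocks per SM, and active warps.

Answer: occupancy 7/8, limited by warps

registers: 2 blocks
shared memory: 11 blocks
warps: 1 block
blocks: 16 blocks

Answer: 1 block, 21 active warps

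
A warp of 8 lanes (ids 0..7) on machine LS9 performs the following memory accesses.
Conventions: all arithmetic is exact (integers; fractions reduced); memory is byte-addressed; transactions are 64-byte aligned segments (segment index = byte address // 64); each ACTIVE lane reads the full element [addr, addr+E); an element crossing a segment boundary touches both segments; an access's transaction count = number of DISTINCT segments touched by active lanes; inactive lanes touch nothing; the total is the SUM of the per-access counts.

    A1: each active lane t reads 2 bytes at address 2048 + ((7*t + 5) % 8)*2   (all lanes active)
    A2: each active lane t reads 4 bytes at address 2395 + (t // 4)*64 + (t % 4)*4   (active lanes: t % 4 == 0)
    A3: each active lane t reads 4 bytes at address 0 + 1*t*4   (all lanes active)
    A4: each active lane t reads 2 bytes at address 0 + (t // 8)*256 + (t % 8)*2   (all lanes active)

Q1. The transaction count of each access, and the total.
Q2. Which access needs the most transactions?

A1: 1 transaction
A2: 2 transactions
A3: 1 transaction
A4: 1 transaction

Answer: 1,2,1,1; total 5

Answer: A2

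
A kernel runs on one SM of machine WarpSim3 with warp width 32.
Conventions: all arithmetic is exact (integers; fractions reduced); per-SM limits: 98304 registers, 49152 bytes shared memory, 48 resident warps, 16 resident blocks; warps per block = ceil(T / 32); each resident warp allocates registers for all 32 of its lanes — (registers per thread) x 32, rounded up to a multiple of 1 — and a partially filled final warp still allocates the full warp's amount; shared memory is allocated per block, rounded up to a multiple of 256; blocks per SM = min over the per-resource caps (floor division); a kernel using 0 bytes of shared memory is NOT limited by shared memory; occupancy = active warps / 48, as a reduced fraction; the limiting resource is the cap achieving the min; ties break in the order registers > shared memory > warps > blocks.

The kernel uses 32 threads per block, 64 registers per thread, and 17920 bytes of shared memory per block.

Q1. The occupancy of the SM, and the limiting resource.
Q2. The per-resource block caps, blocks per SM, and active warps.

Answer: occupancy 1/24, limited by shared memory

registers: 48 blocks
shared memory: 2 blocks
warps: 48 blocks
blocks: 16 blocks

Answer: 2 blocks, 2 active warps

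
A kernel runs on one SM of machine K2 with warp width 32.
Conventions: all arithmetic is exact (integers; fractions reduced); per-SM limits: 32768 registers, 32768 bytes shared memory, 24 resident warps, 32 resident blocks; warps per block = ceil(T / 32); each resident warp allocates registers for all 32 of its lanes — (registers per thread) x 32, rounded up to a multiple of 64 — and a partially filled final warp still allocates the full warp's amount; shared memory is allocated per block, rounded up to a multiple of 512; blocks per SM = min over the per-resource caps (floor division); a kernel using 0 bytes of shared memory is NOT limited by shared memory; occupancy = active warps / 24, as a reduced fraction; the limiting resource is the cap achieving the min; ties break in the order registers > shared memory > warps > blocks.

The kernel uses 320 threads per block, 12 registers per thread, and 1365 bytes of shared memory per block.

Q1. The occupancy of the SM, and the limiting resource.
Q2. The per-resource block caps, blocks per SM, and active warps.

Answer: occupancy 5/6, limited by warps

registers: 8 blocks
shared memory: 21 blocks
warps: 2 blocks
blocks: 32 blocks

Answer: 2 blocks, 20 active warps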